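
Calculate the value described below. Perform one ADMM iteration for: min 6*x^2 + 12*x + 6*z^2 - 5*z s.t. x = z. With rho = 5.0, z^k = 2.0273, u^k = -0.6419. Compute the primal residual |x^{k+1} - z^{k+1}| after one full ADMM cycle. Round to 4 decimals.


ADMM iteration with rho = 5.0, z^k = 2.0273, u^k = -0.6419
Step 1: x-update.
Minimize 6*x^2 + 12*x + (5.0/2)*(x - 2.0273 - 0.6419)^2
FOC: (2*6 + 5.0)*x = -12 + 5.0*(2.0273 + 0.6419)
x^{k+1} = 0.0792
Step 2: z-update.
Minimize 6*z^2 - 5*z + (5.0/2)*(0.0792 - z - 0.6419)^2
FOC: (2*6 + 5.0)*z = 5 + 5.0*(0.0792 - 0.6419)
z^{k+1} = 0.1286
Step 3: u-update.
u^{k+1} = -0.6419 + 0.0792 - 0.1286 = -0.6913
Step 4: Primal residual = |0.0792 - 0.1286| = 0.0494


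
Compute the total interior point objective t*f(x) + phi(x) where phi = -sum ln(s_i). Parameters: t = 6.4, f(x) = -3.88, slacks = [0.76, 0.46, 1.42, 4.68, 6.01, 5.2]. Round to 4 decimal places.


Step 1: Compute log-barrier.
ln values: [-0.2744, -0.7765, 0.3507, 1.5433, 1.7934, 1.6487]
phi = -(-0.2744 - 0.7765 + 0.3507 + 1.5433 + 1.7934 + 1.6487) = -4.2851
Step 2: Compute augmented objective.
t*f(x) = 6.4*-3.88 = -24.832
Total = -24.832 - 4.2851 = -29.1171


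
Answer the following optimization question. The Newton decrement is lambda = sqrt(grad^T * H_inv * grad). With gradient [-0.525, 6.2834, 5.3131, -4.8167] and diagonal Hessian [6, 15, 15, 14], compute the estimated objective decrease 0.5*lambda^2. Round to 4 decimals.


Step 1: H is diagonal, so H^(-1) * g = [-0.0875, 0.4189, 0.3542, -0.3441].
Step 2: g^T H^(-1) g = sum_i g_i^2 / H_ii
  = (-0.525)^2/6 + (6.2834)^2/15 + (5.3131)^2/15 + (-4.8167)^2/14
  = 0.0459 + 2.6321 + 1.8819 + 1.6572 = 6.2171
Step 3: Objective decrease = 0.5 * g^T H^(-1) g = 3.1086


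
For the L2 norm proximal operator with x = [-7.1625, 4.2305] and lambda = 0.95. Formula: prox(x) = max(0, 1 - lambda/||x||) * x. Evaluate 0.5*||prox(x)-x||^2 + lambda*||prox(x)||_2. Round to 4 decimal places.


Step 1: Compute ||x||.
||x|| = 8.3186
Step 2: Compute scaling factor.
scale = max(0, 1 - 0.95/8.3186) = 0.8858
Step 3: prox(x) = [-6.3445, 3.7474]
||prox(x)|| = 7.3686
Step 4: Proximal objective.
0.5*||prox-x||^2 = 0.4513
lambda*||prox|| = 7.0002
Total = 7.4514


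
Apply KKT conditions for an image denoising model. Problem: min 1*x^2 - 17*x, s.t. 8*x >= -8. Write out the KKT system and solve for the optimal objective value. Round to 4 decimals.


Step 1: Try lambda = 0 (constraint inactive).
Stationarity: 2*1*x - 17 = 0
x* = 17/(2*1) = 8.5
Check constraint: 8*8.5 = 68.0 >= -8 -- satisfied.
Step 2: Compute optimal value.
f(x*) = 1*8.5^2 - 17*8.5 = -72.25


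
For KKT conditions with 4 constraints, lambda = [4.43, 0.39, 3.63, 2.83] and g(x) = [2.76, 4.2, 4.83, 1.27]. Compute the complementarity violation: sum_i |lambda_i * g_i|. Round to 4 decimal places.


KKT complementary slackness check:
lambda_1 * g_1 = 4.43 * 2.76 = 12.2268
lambda_2 * g_2 = 0.39 * 4.2 = 1.638
lambda_3 * g_3 = 3.63 * 4.83 = 17.5329
lambda_4 * g_4 = 2.83 * 1.27 = 3.5941
Total violation = 12.2268 + 1.638 + 17.5329 + 3.5941 = 34.9918


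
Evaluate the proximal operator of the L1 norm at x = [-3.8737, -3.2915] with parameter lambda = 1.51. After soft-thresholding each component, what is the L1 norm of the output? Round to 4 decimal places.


Soft-thresholding with lambda = 1.51:
prox(-3.8737) = sign(-3.8737)*max(|-3.8737| - 1.51, 0) = -2.3637
prox(-3.2915) = sign(-3.2915)*max(|-3.2915| - 1.51, 0) = -1.7815
prox(x) = [-2.3637, -1.7815]
||prox(x)||_1 = 2.3637 + 1.7815 = 4.1452


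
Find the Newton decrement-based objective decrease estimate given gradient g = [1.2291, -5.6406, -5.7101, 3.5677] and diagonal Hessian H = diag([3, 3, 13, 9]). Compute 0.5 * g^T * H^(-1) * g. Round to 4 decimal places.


Step 1: H is diagonal, so H^(-1) * g = [0.4097, -1.8802, -0.4392, 0.3964].
Step 2: g^T H^(-1) g = sum_i g_i^2 / H_ii
  = (1.2291)^2/3 + (-5.6406)^2/3 + (-5.7101)^2/13 + (3.5677)^2/9
  = 0.5036 + 10.6055 + 2.5081 + 1.4143 = 15.0314
Step 3: Objective decrease = 0.5 * g^T H^(-1) g = 7.5157


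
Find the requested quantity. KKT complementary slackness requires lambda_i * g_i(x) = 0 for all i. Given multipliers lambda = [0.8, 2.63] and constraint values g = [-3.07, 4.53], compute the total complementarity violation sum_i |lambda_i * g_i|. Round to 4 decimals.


KKT complementary slackness check:
lambda_1 * g_1 = 0.8 * -3.07 = -2.456
lambda_2 * g_2 = 2.63 * 4.53 = 11.9139
Total violation = 2.456 + 11.9139 = 14.3699


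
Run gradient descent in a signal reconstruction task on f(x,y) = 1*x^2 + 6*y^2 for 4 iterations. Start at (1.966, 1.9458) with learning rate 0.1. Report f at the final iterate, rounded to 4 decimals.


Gradient descent on f(x,y) = 1*x^2 + 6*y^2.
Starting point: (1.966, 1.9458), alpha = 0.1
Step 1: grad_x = 2*1*1.966 = 3.932, grad_y = 2*6*1.9458 = 23.3496
  x_1 = 1.966 - 0.1*3.932 = 1.5728
  y_1 = 1.9458 - 0.1*23.3496 = -0.3892
Step 2: grad_x = 2*1*1.5728 = 3.1456, grad_y = 2*6*-0.3892 = -4.6699
  x_2 = 1.5728 - 0.1*3.1456 = 1.2582
  y_2 = -0.3892 - 0.1*-4.6699 = 0.0778
Step 3: grad_x = 2*1*1.2582 = 2.5165, grad_y = 2*6*0.0778 = 0.934
  x_3 = 1.2582 - 0.1*2.5165 = 1.0066
  y_3 = 0.0778 - 0.1*0.934 = -0.0156
Step 4: grad_x = 2*1*1.0066 = 2.0132, grad_y = 2*6*-0.0156 = -0.1868
  x_4 = 1.0066 - 0.1*2.0132 = 0.8053
  y_4 = -0.0156 - 0.1*-0.1868 = 0.0031
f(0.8053, 0.0031) = 1*0.8053^2 + 6*0.0031^2 = 0.6485


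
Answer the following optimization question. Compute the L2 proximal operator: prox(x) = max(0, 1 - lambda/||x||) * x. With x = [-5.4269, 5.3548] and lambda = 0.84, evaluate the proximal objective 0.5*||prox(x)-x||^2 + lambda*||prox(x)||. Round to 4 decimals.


Step 1: Compute ||x||.
||x|| = 7.624
Step 2: Compute scaling factor.
scale = max(0, 1 - 0.84/7.624) = 0.8898
Step 3: prox(x) = [-4.829, 4.7648]
||prox(x)|| = 6.784
Step 4: Proximal objective.
0.5*||prox-x||^2 = 0.3528
lambda*||prox|| = 5.6986
Total = 6.0513


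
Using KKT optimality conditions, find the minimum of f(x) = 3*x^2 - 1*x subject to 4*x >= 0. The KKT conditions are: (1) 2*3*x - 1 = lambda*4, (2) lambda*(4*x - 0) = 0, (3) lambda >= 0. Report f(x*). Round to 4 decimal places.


Step 1: Try lambda = 0 (constraint inactive).
Stationarity: 2*3*x - 1 = 0
x* = 1/(2*3) = 1/6 = 0.1667 (rounded; the exact value 1/6 is used below)
Check constraint: 4*0.1667 = 0.6668 >= 0 -- satisfied.
Step 2: Compute optimal value.
f(x*) = 3*(1/6)^2 - 1*(1/6) = -0.0833


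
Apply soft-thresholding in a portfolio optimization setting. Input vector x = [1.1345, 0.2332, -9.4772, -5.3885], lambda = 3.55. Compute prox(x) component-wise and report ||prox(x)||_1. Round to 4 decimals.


Soft-thresholding with lambda = 3.55:
prox(1.1345) = sign(1.1345)*max(|1.1345| - 3.55, 0) = 0.0
prox(0.2332) = sign(0.2332)*max(|0.2332| - 3.55, 0) = 0.0
prox(-9.4772) = sign(-9.4772)*max(|-9.4772| - 3.55, 0) = -5.9272
prox(-5.3885) = sign(-5.3885)*max(|-5.3885| - 3.55, 0) = -1.8385
prox(x) = [0.0, 0.0, -5.9272, -1.8385]
||prox(x)||_1 = 0.0 + 0.0 + 5.9272 + 1.8385 = 7.7657


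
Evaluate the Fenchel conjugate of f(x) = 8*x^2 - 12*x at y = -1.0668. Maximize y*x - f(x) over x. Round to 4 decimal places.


f*(y) = sup_x {y*x - a*x^2 - b*x} = sup_x {(y-b)*x - a*x^2}
FOC: (y - b) - 2a*x = 0 => x* = (y - b)/(2a)
x* = (-1.0668 + 12)/(2*8) = 0.6833
f*(-1.0668) = (y-b)^2/(4a) = (-1.0668 + 12)^2/(4*8)
= 119.5349/32 = 3.7355


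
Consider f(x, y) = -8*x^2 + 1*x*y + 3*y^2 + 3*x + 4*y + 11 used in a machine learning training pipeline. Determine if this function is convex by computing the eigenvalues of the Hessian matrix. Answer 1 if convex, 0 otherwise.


The Hessian of f(x,y) = -8*x^2 + 1*x*y + 3*y^2 + 3*x + 4*y + 11 is:
H = [[-16, 1], [1, 6]]
Trace = -16 + 6 = -10
Determinant = -16*6 - (1)^2 = -97
Discriminant = (-10)^2 - 4*-97 = 488.0
Eigenvalues: lambda_1 = -16.0454, lambda_2 = 6.0454
The function is not convex.

0


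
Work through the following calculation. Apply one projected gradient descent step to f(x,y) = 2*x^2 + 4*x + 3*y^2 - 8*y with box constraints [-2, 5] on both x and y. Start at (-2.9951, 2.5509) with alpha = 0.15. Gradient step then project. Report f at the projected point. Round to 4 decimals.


Step 1: Compute gradient at (-2.9951, 2.5509).
grad_x = 2*2*-2.9951 + 4 = -7.9804
grad_y = 2*3*2.5509 - 8 = 7.3054
Step 2: Gradient step.
x_raw = -2.9951 - 0.15*-7.9804 = -1.798
y_raw = 2.5509 - 0.15*7.3054 = 1.4551
Step 3: Project onto [-2, 5].
x_proj = clip(-1.798) = -1.798
y_proj = clip(1.4551) = 1.4551
Step 4: Evaluate f.
f(-1.798, 1.4551) = -6.0151


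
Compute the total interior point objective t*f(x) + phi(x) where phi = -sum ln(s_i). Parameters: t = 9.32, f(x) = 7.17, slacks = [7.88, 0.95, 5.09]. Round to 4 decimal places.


Step 1: Compute log-barrier.
ln values: [2.0643, -0.0513, 1.6273]
phi = -(2.0643 - 0.0513 + 1.6273) = -3.6403
Step 2: Compute augmented objective.
t*f(x) = 9.32*7.17 = 66.8244
Total = 66.8244 - 3.6403 = 63.1841


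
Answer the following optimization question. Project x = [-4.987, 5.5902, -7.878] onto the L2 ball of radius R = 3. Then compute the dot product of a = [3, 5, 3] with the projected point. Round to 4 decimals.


Step 1: Compute ||x|| (intermediates to 6 decimals).
||x|| = sqrt((-4.987)^2 + 5.5902^2 + (-7.878)^2) = 10.871218
Step 2: Project.
Since ||x|| > R, scale = R/||x|| = 3/10.871218 = 0.275958, proj(x) = scale * x
proj(x) = [-1.376203, 1.54266, -2.173997]
Step 3: Dot product.
a^T * proj(x) = 3*(-1.376203) + 5*1.54266 + 3*(-2.173997) = -2.9373


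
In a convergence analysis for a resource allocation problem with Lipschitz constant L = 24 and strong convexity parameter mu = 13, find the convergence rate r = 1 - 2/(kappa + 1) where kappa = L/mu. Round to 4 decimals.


Step 1: Compute the condition number.
kappa = L/mu = 24/13 = 1.8462
Step 2: Compute the convergence rate.
r = 1 - 2/(kappa + 1) = 1 - 2*mu/(L + mu) = (L - mu)/(L + mu) = 11/37 = 0.2973


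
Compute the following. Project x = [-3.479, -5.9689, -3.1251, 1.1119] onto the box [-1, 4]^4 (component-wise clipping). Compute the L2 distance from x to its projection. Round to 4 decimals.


Project each component onto [-1, 4].
clip(-3.479) = -1.0, clip(-5.9689) = -1.0, clip(-3.1251) = -1.0, clip(1.1119) = 1.1119
Projection = [-1.0, -1.0, -1.0, 1.1119]
Squared diffs: [6.1454, 24.69, 4.5161, 0.0]
Distance = sqrt(35.3515) = 5.9457


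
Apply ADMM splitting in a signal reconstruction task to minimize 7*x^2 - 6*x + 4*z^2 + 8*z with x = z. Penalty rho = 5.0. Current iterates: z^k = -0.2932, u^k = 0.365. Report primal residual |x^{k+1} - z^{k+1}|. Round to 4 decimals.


ADMM iteration with rho = 5.0, z^k = -0.2932, u^k = 0.365
Step 1: x-update.
Minimize 7*x^2 - 6*x + (5.0/2)*(x + 0.2932 + 0.365)^2
FOC: (2*7 + 5.0)*x = 6 + 5.0*(-0.2932 - 0.365)
x^{k+1} = 0.1426
Step 2: z-update.
Minimize 4*z^2 + 8*z + (5.0/2)*(0.1426 - z + 0.365)^2
FOC: (2*4 + 5.0)*z = -8 + 5.0*(0.1426 + 0.365)
z^{k+1} = -0.4202
Step 3: u-update.
u^{k+1} = 0.365 + 0.1426 + 0.4202 = 0.9277
Step 4: Primal residual = |0.1426 + 0.4202| = 0.5627


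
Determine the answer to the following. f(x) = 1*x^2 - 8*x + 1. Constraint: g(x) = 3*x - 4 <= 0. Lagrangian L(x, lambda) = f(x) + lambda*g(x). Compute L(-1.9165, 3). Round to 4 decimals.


Step 1: Evaluate f(x).
f(-1.9165) = 1*(-1.9165)^2 - 8*(-1.9165) + 1 = 20.005
Step 2: Evaluate g(x).
g(-1.9165) = 3*-1.9165 - 4 = -9.7495
Step 3: Compute Lagrangian.
L = 20.005 + 3*-9.7495 = -9.2435


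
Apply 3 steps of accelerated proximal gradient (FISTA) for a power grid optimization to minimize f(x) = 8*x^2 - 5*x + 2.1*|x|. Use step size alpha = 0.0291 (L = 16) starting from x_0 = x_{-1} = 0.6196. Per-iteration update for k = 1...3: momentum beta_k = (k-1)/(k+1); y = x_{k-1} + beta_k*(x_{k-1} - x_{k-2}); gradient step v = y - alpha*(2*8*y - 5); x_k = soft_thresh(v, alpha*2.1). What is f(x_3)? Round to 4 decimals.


FISTA on f(x) = 8*x^2 - 5*x + 2.1*|x|
L = 16, alpha = 0.0291
Iteration 1: beta = 0.0, y = 0.6196 + 0.0*(0.6196 - 0.6196) = 0.6196
  grad(y) = 4.9136, v = y - alpha*grad = 0.4766
  prox(v) = soft_thresh(0.4766, 0.0611) = 0.4155
Iteration 2: beta = 0.3333, y = 0.4155 + 0.3333*(0.4155 - 0.6196) = 0.3475
  grad(y) = 0.5596, v = y - alpha*grad = 0.3312
  prox(v) = soft_thresh(0.3312, 0.0611) = 0.2701
Iteration 3: beta = 0.5, y = 0.2701 + 0.5*(0.2701 - 0.4155) = 0.1974
  grad(y) = -1.8421, v = y - alpha*grad = 0.251
  prox(v) = soft_thresh(0.251, 0.0611) = 0.1899
f(x_3) = 8*0.1899^2 - 5*0.1899 + 2.1*|0.1899| = -0.2622


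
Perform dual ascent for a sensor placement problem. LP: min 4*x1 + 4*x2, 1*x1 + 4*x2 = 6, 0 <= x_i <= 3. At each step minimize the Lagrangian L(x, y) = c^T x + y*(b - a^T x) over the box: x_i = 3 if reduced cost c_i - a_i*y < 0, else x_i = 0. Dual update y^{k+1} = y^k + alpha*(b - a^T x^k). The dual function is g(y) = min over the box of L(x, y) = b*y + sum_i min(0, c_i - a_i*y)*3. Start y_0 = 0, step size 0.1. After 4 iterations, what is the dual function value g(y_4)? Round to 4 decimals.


Dual ascent for LP: min 4*x1 + 4*x2, 1*x1 + 4*x2 = 6, 0 <= x_i <= 3
Step 1: y^k = 0.0, reduced costs: (4.0, 4.0)
  x^k = (0.0, 0.0), subgradient = b - a^T x = 6.0
  y^{k+1} = 0.0 + 0.1*6.0 = 0.6
Step 2: y^k = 0.6, reduced costs: (3.4, 1.6)
  x^k = (0.0, 0.0), subgradient = b - a^T x = 6.0
  y^{k+1} = 0.6 + 0.1*6.0 = 1.2
Step 3: y^k = 1.2, reduced costs: (2.8, -0.8)
  x^k = (0.0, 3.0), subgradient = b - a^T x = -6.0
  y^{k+1} = 1.2 + 0.1*-6.0 = 0.6
Step 4: y^k = 0.6, reduced costs: (3.4, 1.6)
  x^k = (0.0, 0.0), subgradient = b - a^T x = 6.0
  y^{k+1} = 0.6 + 0.1*6.0 = 1.2
Dual objective at y_4 = 1.2: reduced costs (2.8, -0.8), box minimizer x = (0.0, 3.0)
g(y_4) = b*y + (c1 - a1*y)*x1 + (c2 - a2*y)*x2 = 6*1.2 + 2.8*0.0 + (-0.8)*3.0 = 7.2 + 0.0 - 2.4 = 4.8


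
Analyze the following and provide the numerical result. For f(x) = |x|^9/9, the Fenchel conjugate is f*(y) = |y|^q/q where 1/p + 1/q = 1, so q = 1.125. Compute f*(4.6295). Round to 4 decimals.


The conjugate exponent q satisfies 1/p + 1/q = 1.
p = 9, so q = 9/(9 - 1) = 1.125
|y|^q = 4.6295^1.125 = 5.6069
f*(4.6295) = 5.6069 / 1.125 = 4.9839


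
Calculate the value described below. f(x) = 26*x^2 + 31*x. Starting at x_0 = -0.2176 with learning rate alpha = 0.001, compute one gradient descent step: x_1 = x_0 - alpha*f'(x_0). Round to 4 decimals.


We compute the gradient at x_0 and apply the update.
f'(x) = 52*x + 31
f'(-0.2176) = 52*-0.2176 + 31 = 19.6848
x_1 = -0.2176 - 0.001*19.6848 = -0.2373


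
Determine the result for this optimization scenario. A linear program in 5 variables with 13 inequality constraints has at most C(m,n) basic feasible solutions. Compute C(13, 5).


Each vertex corresponds to some choice of n active constraints out of m, so the number of vertices is at most C(m, n) = m! / (n!(m-n)!).
m = 13, n = 5
Numerator: 13 * 12 * 11 * 10 * 9
Denominator: 5! = 120
C(13, 5) = 1287


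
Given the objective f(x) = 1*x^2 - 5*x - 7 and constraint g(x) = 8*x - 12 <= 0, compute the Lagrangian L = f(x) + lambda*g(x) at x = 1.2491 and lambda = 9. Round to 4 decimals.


Step 1: Evaluate f(x).
f(1.2491) = 1*1.2491^2 - 5*1.2491 - 7 = -11.6852
Step 2: Evaluate g(x).
g(1.2491) = 8*1.2491 - 12 = -2.0072
Step 3: Compute Lagrangian.
L = -11.6852 + 9*-2.0072 = -29.75


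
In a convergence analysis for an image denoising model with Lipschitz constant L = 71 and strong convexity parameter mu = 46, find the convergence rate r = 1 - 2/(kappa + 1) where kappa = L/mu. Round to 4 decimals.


Step 1: Compute the condition number.
kappa = L/mu = 71/46 = 1.5435
Step 2: Compute the convergence rate.
r = 1 - 2/(kappa + 1) = 1 - 2*mu/(L + mu) = (L - mu)/(L + mu) = 25/117 = 0.2137


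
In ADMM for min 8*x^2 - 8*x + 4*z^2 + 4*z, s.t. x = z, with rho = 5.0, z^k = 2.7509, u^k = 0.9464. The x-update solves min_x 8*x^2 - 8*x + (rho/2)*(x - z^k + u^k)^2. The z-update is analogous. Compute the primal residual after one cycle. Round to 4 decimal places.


ADMM iteration with rho = 5.0, z^k = 2.7509, u^k = 0.9464
Step 1: x-update.
Minimize 8*x^2 - 8*x + (5.0/2)*(x - 2.7509 + 0.9464)^2
FOC: (2*8 + 5.0)*x = 8 + 5.0*(2.7509 - 0.9464)
x^{k+1} = 0.8106
Step 2: z-update.
Minimize 4*z^2 + 4*z + (5.0/2)*(0.8106 - z + 0.9464)^2
FOC: (2*4 + 5.0)*z = -4 + 5.0*(0.8106 + 0.9464)
z^{k+1} = 0.3681
Step 3: u-update.
u^{k+1} = 0.9464 + 0.8106 - 0.3681 = 1.3889
Step 4: Primal residual = |0.8106 - 0.3681| = 0.4425


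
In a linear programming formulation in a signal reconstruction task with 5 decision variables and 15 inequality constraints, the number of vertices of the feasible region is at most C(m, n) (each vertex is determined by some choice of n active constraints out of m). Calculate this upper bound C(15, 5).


Each vertex corresponds to some choice of n active constraints out of m, so the number of vertices is at most C(m, n) = m! / (n!(m-n)!).
m = 15, n = 5
Numerator: 15 * 14 * 13 * 12 * 11
Denominator: 5! = 120
C(15, 5) = 3003


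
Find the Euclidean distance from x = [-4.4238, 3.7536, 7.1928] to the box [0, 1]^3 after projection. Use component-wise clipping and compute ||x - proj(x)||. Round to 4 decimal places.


Project each component onto [0, 1].
clip(-4.4238) = 0.0, clip(3.7536) = 1.0, clip(7.1928) = 1.0
Projection = [0.0, 1.0, 1.0]
Squared diffs: [19.57, 7.5823, 38.3508]
Distance = sqrt(65.5031) = 8.0934


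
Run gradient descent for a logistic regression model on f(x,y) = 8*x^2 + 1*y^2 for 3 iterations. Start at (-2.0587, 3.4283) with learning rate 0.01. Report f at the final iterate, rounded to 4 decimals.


Gradient descent on f(x,y) = 8*x^2 + 1*y^2.
Starting point: (-2.0587, 3.4283), alpha = 0.01
Step 1: grad_x = 2*8*-2.0587 = -32.9392, grad_y = 2*1*3.4283 = 6.8566
  x_1 = -2.0587 - 0.01*-32.9392 = -1.7293
  y_1 = 3.4283 - 0.01*6.8566 = 3.3597
Step 2: grad_x = 2*8*-1.7293 = -27.6689, grad_y = 2*1*3.3597 = 6.7195
  x_2 = -1.7293 - 0.01*-27.6689 = -1.4526
  y_2 = 3.3597 - 0.01*6.7195 = 3.2925
Step 3: grad_x = 2*8*-1.4526 = -23.2419, grad_y = 2*1*3.2925 = 6.5851
  x_3 = -1.4526 - 0.01*-23.2419 = -1.2202
  y_3 = 3.2925 - 0.01*6.5851 = 3.2267
f(-1.2202, 3.2267) = 8*(-1.2202)^2 + 1*3.2267^2 = 22.3226


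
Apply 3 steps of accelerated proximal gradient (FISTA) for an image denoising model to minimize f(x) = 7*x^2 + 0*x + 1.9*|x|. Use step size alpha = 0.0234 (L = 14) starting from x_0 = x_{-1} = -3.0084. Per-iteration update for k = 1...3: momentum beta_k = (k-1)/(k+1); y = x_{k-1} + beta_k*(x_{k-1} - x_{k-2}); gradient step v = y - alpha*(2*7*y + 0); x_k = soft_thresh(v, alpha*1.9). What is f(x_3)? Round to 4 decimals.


FISTA on f(x) = 7*x^2 + 0*x + 1.9*|x|
L = 14, alpha = 0.0234
Iteration 1: beta = 0.0, y = -3.0084 + 0.0*(-3.0084 + 3.0084) = -3.0084
  grad(y) = -42.1176, v = y - alpha*grad = -2.0228
  prox(v) = soft_thresh(-2.0228, 0.0445) = -1.9784
Iteration 2: beta = 0.3333, y = -1.9784 + 0.3333*(-1.9784 + 3.0084) = -1.6351
  grad(y) = -22.8907, v = y - alpha*grad = -1.0994
  prox(v) = soft_thresh(-1.0994, 0.0445) = -1.0549
Iteration 3: beta = 0.5, y = -1.0549 + 0.5*(-1.0549 + 1.9784) = -0.5932
  grad(y) = -8.3052, v = y - alpha*grad = -0.3989
  prox(v) = soft_thresh(-0.3989, 0.0445) = -0.3544
f(x_3) = 7*(-0.3544)^2 + 0*(-0.3544) + 1.9*|-0.3544| = 1.5527


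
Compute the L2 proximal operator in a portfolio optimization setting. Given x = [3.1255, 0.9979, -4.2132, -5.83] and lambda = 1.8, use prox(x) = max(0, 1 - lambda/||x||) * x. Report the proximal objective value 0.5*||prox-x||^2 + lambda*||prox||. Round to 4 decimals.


Step 1: Compute ||x||.
||x|| = 7.906
Step 2: Compute scaling factor.
scale = max(0, 1 - 1.8/7.906) = 0.7723
Step 3: prox(x) = [2.4139, 0.7707, -3.254, -4.5027]
||prox(x)|| = 6.106
Step 4: Proximal objective.
0.5*||prox-x||^2 = 1.62
lambda*||prox|| = 10.9908
Total = 12.6108


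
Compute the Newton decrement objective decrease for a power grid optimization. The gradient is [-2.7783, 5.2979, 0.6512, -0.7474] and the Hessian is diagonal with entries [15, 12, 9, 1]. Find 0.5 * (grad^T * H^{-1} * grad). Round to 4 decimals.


Step 1: H is diagonal, so H^(-1) * g = [-0.1852, 0.4415, 0.0724, -0.7474].
Step 2: g^T H^(-1) g = sum_i g_i^2 / H_ii
  = (-2.7783)^2/15 + (5.2979)^2/12 + (0.6512)^2/9 + (-0.7474)^2/1
  = 0.5146 + 2.339 + 0.0471 + 0.5586 = 3.4593
Step 3: Objective decrease = 0.5 * g^T H^(-1) g = 1.7297


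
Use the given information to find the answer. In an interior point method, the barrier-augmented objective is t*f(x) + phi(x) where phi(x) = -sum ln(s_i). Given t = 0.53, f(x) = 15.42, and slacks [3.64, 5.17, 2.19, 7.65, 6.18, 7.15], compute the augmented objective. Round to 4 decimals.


Step 1: Compute log-barrier.
ln values: [1.292, 1.6429, 0.7839, 2.0347, 1.8213, 1.9671]
phi = -(1.292 + 1.6429 + 0.7839 + 2.0347 + 1.8213 + 1.9671) = -9.5419
Step 2: Compute augmented objective.
t*f(x) = 0.53*15.42 = 8.1726
Total = 8.1726 - 9.5419 = -1.3693


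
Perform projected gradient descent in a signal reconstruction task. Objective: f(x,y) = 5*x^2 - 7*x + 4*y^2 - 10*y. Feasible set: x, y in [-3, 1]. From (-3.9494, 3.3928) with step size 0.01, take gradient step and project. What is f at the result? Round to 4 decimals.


Step 1: Compute gradient at (-3.9494, 3.3928).
grad_x = 2*5*-3.9494 - 7 = -46.494
grad_y = 2*4*3.3928 - 10 = 17.1424
Step 2: Gradient step.
x_raw = -3.9494 - 0.01*-46.494 = -3.4845
y_raw = 3.3928 - 0.01*17.1424 = 3.2214
Step 3: Project onto [-3, 1].
x_proj = clip(-3.4845) = -3.0
y_proj = clip(3.2214) = 1.0
Step 4: Evaluate f.
f(-3.0, 1.0) = 60.0


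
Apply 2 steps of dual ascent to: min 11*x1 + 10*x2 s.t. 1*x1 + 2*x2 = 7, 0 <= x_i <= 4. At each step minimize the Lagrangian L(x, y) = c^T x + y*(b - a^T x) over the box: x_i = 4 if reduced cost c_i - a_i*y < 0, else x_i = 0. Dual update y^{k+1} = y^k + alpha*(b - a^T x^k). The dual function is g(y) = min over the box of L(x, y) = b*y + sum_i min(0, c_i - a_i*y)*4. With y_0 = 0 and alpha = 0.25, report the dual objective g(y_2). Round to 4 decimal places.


Dual ascent for LP: min 11*x1 + 10*x2, 1*x1 + 2*x2 = 7, 0 <= x_i <= 4
Step 1: y^k = 0.0, reduced costs: (11.0, 10.0)
  x^k = (0.0, 0.0), subgradient = b - a^T x = 7.0
  y^{k+1} = 0.0 + 0.25*7.0 = 1.75
Step 2: y^k = 1.75, reduced costs: (9.25, 6.5)
  x^k = (0.0, 0.0), subgradient = b - a^T x = 7.0
  y^{k+1} = 1.75 + 0.25*7.0 = 3.5
Dual objective at y_2 = 3.5: reduced costs (7.5, 3.0), box minimizer x = (0.0, 0.0)
g(y_2) = b*y + (c1 - a1*y)*x1 + (c2 - a2*y)*x2 = 7*3.5 + 7.5*0.0 + 3.0*0.0 = 24.5 + 0.0 + 0.0 = 24.5


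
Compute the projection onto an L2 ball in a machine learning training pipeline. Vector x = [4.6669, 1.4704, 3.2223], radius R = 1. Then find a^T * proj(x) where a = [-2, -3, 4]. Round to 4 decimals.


Step 1: Compute ||x|| (intermediates to 6 decimals).
||x|| = sqrt(4.6669^2 + 1.4704^2 + 3.2223^2) = 5.858775
Step 2: Project.
Since ||x|| > R, scale = R/||x|| = 1/5.858775 = 0.170684, proj(x) = scale * x
proj(x) = [0.796565, 0.250974, 0.549995]
Step 3: Dot product.
a^T * proj(x) = -2*0.796565 - 3*0.250974 + 4*0.549995 = -0.1461


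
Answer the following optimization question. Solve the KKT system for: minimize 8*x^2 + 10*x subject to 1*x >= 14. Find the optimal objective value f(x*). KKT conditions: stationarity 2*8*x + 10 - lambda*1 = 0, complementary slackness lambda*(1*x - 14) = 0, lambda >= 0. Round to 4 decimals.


Step 1: Try lambda = 0 (constraint inactive).
x_unc = -10/(2*8) = -0.625
Check: 1*-0.625 = -0.625 < 14 -- violated!
Step 2: Constraint must be active: 1*x = 14
x* = 14/1 = 14.0
lambda = (2*8*14.0 + 10)/1 = 234.0
Step 3: Compute optimal value.
f(x*) = 8*14.0^2 + 10*14.0 = 1708.0


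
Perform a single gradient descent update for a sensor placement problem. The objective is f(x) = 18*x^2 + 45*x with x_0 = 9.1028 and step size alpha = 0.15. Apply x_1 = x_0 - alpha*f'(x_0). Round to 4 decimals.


We compute the gradient at x_0 and apply the update.
f'(x) = 36*x + 45
f'(9.1028) = 36*9.1028 + 45 = 372.7008
x_1 = 9.1028 - 0.15*372.7008 = -46.8023


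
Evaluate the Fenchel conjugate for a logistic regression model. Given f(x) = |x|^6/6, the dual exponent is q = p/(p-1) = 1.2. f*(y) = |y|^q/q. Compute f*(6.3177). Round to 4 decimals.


The conjugate exponent q satisfies 1/p + 1/q = 1.
p = 6, so q = 6/(6 - 1) = 1.2
|y|^q = 6.3177^1.2 = 9.1342
f*(6.3177) = 9.1342 / 1.2 = 7.6118


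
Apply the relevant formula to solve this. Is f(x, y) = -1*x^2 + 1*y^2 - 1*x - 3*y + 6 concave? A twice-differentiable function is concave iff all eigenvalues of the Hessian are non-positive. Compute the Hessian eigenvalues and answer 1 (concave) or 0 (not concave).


The Hessian of f(x,y) = -1*x^2 + 1*y^2 - 1*x - 3*y + 6 is:
H = [[-2, 0], [0, 2]]
Trace = -2 + 2 = 0
Determinant = -2*2 - (0)^2 = -4
Discriminant = (0)^2 - 4*-4 = 16.0
Eigenvalues: lambda_1 = -2.0, lambda_2 = 2.0
The function is not concave.

0


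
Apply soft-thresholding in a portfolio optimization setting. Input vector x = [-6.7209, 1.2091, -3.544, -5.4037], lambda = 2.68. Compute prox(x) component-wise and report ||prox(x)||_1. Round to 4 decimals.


Soft-thresholding with lambda = 2.68:
prox(-6.7209) = sign(-6.7209)*max(|-6.7209| - 2.68, 0) = -4.0409
prox(1.2091) = sign(1.2091)*max(|1.2091| - 2.68, 0) = 0.0
prox(-3.544) = sign(-3.544)*max(|-3.544| - 2.68, 0) = -0.864
prox(-5.4037) = sign(-5.4037)*max(|-5.4037| - 2.68, 0) = -2.7237
prox(x) = [-4.0409, 0.0, -0.864, -2.7237]
||prox(x)||_1 = 4.0409 + 0.0 + 0.864 + 2.7237 = 7.6286


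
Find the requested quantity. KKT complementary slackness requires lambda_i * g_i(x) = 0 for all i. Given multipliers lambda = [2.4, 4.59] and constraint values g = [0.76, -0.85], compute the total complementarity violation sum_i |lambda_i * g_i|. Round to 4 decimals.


KKT complementary slackness check:
lambda_1 * g_1 = 2.4 * 0.76 = 1.824
lambda_2 * g_2 = 4.59 * -0.85 = -3.9015
Total violation = 1.824 + 3.9015 = 5.7255


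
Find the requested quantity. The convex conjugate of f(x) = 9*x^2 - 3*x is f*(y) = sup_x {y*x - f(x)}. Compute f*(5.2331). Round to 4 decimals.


f*(y) = sup_x {y*x - a*x^2 - b*x} = sup_x {(y-b)*x - a*x^2}
FOC: (y - b) - 2a*x = 0 => x* = (y - b)/(2a)
x* = (5.2331 + 3)/(2*9) = 0.4574
f*(5.2331) = (y-b)^2/(4a) = (5.2331 + 3)^2/(4*9)
= 67.7839/36 = 1.8829


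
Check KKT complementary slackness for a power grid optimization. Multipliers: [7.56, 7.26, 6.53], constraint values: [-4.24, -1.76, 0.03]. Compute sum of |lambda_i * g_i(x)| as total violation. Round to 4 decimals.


KKT complementary slackness check:
lambda_1 * g_1 = 7.56 * -4.24 = -32.0544
lambda_2 * g_2 = 7.26 * -1.76 = -12.7776
lambda_3 * g_3 = 6.53 * 0.03 = 0.1959
Total violation = 32.0544 + 12.7776 + 0.1959 = 45.0279


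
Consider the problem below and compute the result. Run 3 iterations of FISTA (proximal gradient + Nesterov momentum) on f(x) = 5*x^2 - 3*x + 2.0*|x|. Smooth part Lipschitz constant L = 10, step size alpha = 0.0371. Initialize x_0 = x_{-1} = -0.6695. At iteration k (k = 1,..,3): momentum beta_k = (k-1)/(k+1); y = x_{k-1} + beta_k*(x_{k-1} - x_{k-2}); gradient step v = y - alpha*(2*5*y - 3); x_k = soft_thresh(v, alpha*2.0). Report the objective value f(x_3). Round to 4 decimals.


FISTA on f(x) = 5*x^2 - 3*x + 2.0*|x|
L = 10, alpha = 0.0371
Iteration 1: beta = 0.0, y = -0.6695 + 0.0*(-0.6695 + 0.6695) = -0.6695
  grad(y) = -9.695, v = y - alpha*grad = -0.3098
  prox(v) = soft_thresh(-0.3098, 0.0742) = -0.2356
Iteration 2: beta = 0.3333, y = -0.2356 + 0.3333*(-0.2356 + 0.6695) = -0.091
  grad(y) = -3.9099, v = y - alpha*grad = 0.0541
  prox(v) = soft_thresh(0.0541, 0.0742) = 0.0
Iteration 3: beta = 0.5, y = 0.0 + 0.5*(0.0 + 0.2356) = 0.1178
  grad(y) = -1.8219, v = y - alpha*grad = 0.1854
  prox(v) = soft_thresh(0.1854, 0.0742) = 0.1112
f(x_3) = 5*0.1112^2 - 3*0.1112 + 2.0*|0.1112| = -0.0494


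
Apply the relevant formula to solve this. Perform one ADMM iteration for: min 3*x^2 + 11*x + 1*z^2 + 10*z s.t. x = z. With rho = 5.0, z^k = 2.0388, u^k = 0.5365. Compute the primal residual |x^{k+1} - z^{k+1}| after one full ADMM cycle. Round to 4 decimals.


ADMM iteration with rho = 5.0, z^k = 2.0388, u^k = 0.5365
Step 1: x-update.
Minimize 3*x^2 + 11*x + (5.0/2)*(x - 2.0388 + 0.5365)^2
FOC: (2*3 + 5.0)*x = -11 + 5.0*(2.0388 - 0.5365)
x^{k+1} = -0.3171
Step 2: z-update.
Minimize 1*z^2 + 10*z + (5.0/2)*(-0.3171 - z + 0.5365)^2
FOC: (2*1 + 5.0)*z = -10 + 5.0*(-0.3171 + 0.5365)
z^{k+1} = -1.2719
Step 3: u-update.
u^{k+1} = 0.5365 - 0.3171 + 1.2719 = 1.4912
Step 4: Primal residual = |-0.3171 + 1.2719| = 0.9547


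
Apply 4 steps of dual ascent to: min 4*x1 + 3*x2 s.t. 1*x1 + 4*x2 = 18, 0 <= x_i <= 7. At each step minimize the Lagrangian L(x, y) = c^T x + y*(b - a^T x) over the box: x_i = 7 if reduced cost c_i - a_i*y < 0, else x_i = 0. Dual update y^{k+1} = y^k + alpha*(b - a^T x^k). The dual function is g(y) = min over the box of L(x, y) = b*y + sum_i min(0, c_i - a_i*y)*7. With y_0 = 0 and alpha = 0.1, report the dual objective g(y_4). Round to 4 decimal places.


Dual ascent for LP: min 4*x1 + 3*x2, 1*x1 + 4*x2 = 18, 0 <= x_i <= 7
Step 1: y^k = 0.0, reduced costs: (4.0, 3.0)
  x^k = (0.0, 0.0), subgradient = b - a^T x = 18.0
  y^{k+1} = 0.0 + 0.1*18.0 = 1.8
Step 2: y^k = 1.8, reduced costs: (2.2, -4.2)
  x^k = (0.0, 7.0), subgradient = b - a^T x = -10.0
  y^{k+1} = 1.8 + 0.1*-10.0 = 0.8
Step 3: y^k = 0.8, reduced costs: (3.2, -0.2)
  x^k = (0.0, 7.0), subgradient = b - a^T x = -10.0
  y^{k+1} = 0.8 + 0.1*-10.0 = -0.2
Step 4: y^k = -0.2, reduced costs: (4.2, 3.8)
  x^k = (0.0, 0.0), subgradient = b - a^T x = 18.0
  y^{k+1} = -0.2 + 0.1*18.0 = 1.6
Dual objective at y_4 = 1.6: reduced costs (2.4, -3.4), box minimizer x = (0.0, 7.0)
g(y_4) = b*y + (c1 - a1*y)*x1 + (c2 - a2*y)*x2 = 18*1.6 + 2.4*0.0 + (-3.4)*7.0 = 28.8 + 0.0 - 23.8 = 5.0


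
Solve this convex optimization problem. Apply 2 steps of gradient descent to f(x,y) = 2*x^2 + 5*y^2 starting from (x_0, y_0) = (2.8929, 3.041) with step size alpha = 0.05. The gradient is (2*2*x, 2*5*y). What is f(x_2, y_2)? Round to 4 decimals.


Gradient descent on f(x,y) = 2*x^2 + 5*y^2.
Starting point: (2.8929, 3.041), alpha = 0.05
Step 1: grad_x = 2*2*2.8929 = 11.5716, grad_y = 2*5*3.041 = 30.41
  x_1 = 2.8929 - 0.05*11.5716 = 2.3143
  y_1 = 3.041 - 0.05*30.41 = 1.5205
Step 2: grad_x = 2*2*2.3143 = 9.2573, grad_y = 2*5*1.5205 = 15.205
  x_2 = 2.3143 - 0.05*9.2573 = 1.8515
  y_2 = 1.5205 - 0.05*15.205 = 0.7603
f(1.8515, 0.7603) = 2*1.8515^2 + 5*0.7603^2 = 9.7457


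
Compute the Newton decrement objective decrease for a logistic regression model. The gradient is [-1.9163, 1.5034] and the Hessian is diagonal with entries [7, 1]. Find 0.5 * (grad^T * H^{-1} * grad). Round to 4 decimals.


Step 1: H is diagonal, so H^(-1) * g = [-0.2738, 1.5034].
Step 2: g^T H^(-1) g = sum_i g_i^2 / H_ii
  = (-1.9163)^2/7 + (1.5034)^2/1
  = 0.5246 + 2.2602 = 2.7848
Step 3: Objective decrease = 0.5 * g^T H^(-1) g = 1.3924


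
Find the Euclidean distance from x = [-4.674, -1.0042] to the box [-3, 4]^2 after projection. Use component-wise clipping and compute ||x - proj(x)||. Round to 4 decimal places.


Project each component onto [-3, 4].
clip(-4.674) = -3.0, clip(-1.0042) = -1.0042
Projection = [-3.0, -1.0042]
Squared diffs: [2.8023, 0.0]
Distance = sqrt(2.8023) = 1.674


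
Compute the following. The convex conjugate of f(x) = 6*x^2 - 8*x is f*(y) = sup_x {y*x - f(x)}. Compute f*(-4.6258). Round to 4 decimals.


f*(y) = sup_x {y*x - a*x^2 - b*x} = sup_x {(y-b)*x - a*x^2}
FOC: (y - b) - 2a*x = 0 => x* = (y - b)/(2a)
x* = (-4.6258 + 8)/(2*6) = 0.2812
f*(-4.6258) = (y-b)^2/(4a) = (-4.6258 + 8)^2/(4*6)
= 11.3852/24 = 0.4744


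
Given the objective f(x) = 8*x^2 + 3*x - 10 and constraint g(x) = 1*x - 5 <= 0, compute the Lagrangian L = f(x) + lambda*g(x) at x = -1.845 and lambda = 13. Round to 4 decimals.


Step 1: Evaluate f(x).
f(-1.845) = 8*(-1.845)^2 + 3*(-1.845) - 10 = 11.6972
Step 2: Evaluate g(x).
g(-1.845) = 1*-1.845 - 5 = -6.845
Step 3: Compute Lagrangian.
L = 11.6972 + 13*-6.845 = -77.2878


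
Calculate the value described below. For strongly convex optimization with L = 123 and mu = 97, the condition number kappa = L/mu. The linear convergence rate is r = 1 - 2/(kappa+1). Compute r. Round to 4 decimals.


Step 1: Compute the condition number.
kappa = L/mu = 123/97 = 1.268
Step 2: Compute the convergence rate.
r = 1 - 2/(kappa + 1) = 1 - 2*mu/(L + mu) = (L - mu)/(L + mu) = 26/220 = 0.1182


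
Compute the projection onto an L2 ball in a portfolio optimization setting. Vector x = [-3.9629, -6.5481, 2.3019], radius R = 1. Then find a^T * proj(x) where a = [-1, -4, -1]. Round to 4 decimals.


Step 1: Compute ||x|| (intermediates to 6 decimals).
||x|| = sqrt((-3.9629)^2 + (-6.5481)^2 + 2.3019^2) = 7.992555
Step 2: Project.
Since ||x|| > R, scale = R/||x|| = 1/7.992555 = 0.125116, proj(x) = scale * x
proj(x) = [-0.495822, -0.819272, 0.288005]
Step 3: Dot product.
a^T * proj(x) = -1*(-0.495822) - 4*(-0.819272) - 1*0.288005 = 3.4849


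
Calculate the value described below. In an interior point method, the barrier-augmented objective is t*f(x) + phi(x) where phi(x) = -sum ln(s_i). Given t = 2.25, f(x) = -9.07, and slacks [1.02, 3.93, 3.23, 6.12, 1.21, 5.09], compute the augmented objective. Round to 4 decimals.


Step 1: Compute log-barrier.
ln values: [0.0198, 1.3686, 1.1725, 1.8116, 0.1906, 1.6273]
phi = -(0.0198 + 1.3686 + 1.1725 + 1.8116 + 0.1906 + 1.6273) = -6.1904
Step 2: Compute augmented objective.
t*f(x) = 2.25*-9.07 = -20.4075
Total = -20.4075 - 6.1904 = -26.5979


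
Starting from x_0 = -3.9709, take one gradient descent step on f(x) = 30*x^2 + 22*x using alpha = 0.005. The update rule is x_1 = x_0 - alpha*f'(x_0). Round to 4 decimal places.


We compute the gradient at x_0 and apply the update.
f'(x) = 60*x + 22
f'(-3.9709) = 60*-3.9709 + 22 = -216.254
x_1 = -3.9709 - 0.005*-216.254 = -2.8896


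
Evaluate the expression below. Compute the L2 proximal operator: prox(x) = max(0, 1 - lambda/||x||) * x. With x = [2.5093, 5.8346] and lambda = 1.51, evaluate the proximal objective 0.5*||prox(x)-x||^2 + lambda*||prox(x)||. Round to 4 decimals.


Step 1: Compute ||x||.
||x|| = 6.3513
Step 2: Compute scaling factor.
scale = max(0, 1 - 1.51/6.3513) = 0.7623
Step 3: prox(x) = [1.9127, 4.4474]
||prox(x)|| = 4.8413
Step 4: Proximal objective.
0.5*||prox-x||^2 = 1.1401
lambda*||prox|| = 7.3104
Total = 8.4504


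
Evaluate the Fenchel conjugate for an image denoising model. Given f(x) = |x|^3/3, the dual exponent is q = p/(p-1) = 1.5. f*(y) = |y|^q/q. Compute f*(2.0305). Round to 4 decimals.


The conjugate exponent q satisfies 1/p + 1/q = 1.
p = 3, so q = 3/(3 - 1) = 1.5
|y|^q = 2.0305^1.5 = 2.8934
f*(2.0305) = 2.8934 / 1.5 = 1.9289


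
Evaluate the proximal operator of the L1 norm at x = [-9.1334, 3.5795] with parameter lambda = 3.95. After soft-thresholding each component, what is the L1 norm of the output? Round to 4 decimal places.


Soft-thresholding with lambda = 3.95:
prox(-9.1334) = sign(-9.1334)*max(|-9.1334| - 3.95, 0) = -5.1834
prox(3.5795) = sign(3.5795)*max(|3.5795| - 3.95, 0) = 0.0
prox(x) = [-5.1834, 0.0]
||prox(x)||_1 = 5.1834 + 0.0 = 5.1834


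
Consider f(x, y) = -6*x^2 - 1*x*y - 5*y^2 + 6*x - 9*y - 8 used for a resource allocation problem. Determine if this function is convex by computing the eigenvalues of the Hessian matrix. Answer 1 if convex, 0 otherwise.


The Hessian of f(x,y) = -6*x^2 - 1*x*y - 5*y^2 + 6*x - 9*y - 8 is:
H = [[-12, -1], [-1, -10]]
Trace = -12 - 10 = -22
Determinant = -12*-10 - (-1)^2 = 119
Discriminant = (-22)^2 - 4*119 = 8.0
Eigenvalues: lambda_1 = -12.4142, lambda_2 = -9.5858
The function is not convex.

0


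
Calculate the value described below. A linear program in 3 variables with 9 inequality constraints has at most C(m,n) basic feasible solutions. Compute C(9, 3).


Each vertex corresponds to some choice of n active constraints out of m, so the number of vertices is at most C(m, n) = m! / (n!(m-n)!).
m = 9, n = 3
Numerator: 9 * 8 * 7
Denominator: 3! = 6
C(9, 3) = 84


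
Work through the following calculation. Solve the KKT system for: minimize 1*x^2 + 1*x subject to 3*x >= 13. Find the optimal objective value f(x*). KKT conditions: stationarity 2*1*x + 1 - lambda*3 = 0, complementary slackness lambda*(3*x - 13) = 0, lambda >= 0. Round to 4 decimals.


Step 1: Try lambda = 0 (constraint inactive).
x_unc = -1/(2*1) = -0.5
Check: 3*-0.5 = -1.5 < 13 -- violated!
Step 2: Constraint must be active: 3*x = 13
x* = 13/3 = 4.3333 (rounded; the exact value 13/3 is used below)
lambda = (2*1*(13/3) + 1)/3 = 3.2222
Step 3: Compute optimal value.
f(x*) = 1*(13/3)^2 + 1*(13/3) = 23.1111


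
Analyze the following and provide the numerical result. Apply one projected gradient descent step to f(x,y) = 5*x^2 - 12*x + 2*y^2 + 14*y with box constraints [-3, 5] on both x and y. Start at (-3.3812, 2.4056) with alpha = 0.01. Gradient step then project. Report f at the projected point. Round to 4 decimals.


Step 1: Compute gradient at (-3.3812, 2.4056).
grad_x = 2*5*-3.3812 - 12 = -45.812
grad_y = 2*2*2.4056 + 14 = 23.6224
Step 2: Gradient step.
x_raw = -3.3812 - 0.01*-45.812 = -2.9231
y_raw = 2.4056 - 0.01*23.6224 = 2.1694
Step 3: Project onto [-3, 5].
x_proj = clip(-2.9231) = -2.9231
y_proj = clip(2.1694) = 2.1694
Step 4: Evaluate f.
f(-2.9231, 2.1694) = 117.5826


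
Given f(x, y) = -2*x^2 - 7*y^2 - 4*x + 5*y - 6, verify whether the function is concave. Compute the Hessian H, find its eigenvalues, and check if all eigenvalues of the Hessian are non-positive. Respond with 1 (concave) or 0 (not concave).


The Hessian of f(x,y) = -2*x^2 - 7*y^2 - 4*x + 5*y - 6 is:
H = [[-4, 0], [0, -14]]
Trace = -4 - 14 = -18
Determinant = -4*-14 - (0)^2 = 56
Discriminant = (-18)^2 - 4*56 = 100.0
Eigenvalues: lambda_1 = -14.0, lambda_2 = -4.0
The function is concave.

1


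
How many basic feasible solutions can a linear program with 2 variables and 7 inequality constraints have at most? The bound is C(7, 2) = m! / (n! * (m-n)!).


Each vertex corresponds to some choice of n active constraints out of m, so the number of vertices is at most C(m, n) = m! / (n!(m-n)!).
m = 7, n = 2
Numerator: 7 * 6
Denominator: 2! = 2
C(7, 2) = 21


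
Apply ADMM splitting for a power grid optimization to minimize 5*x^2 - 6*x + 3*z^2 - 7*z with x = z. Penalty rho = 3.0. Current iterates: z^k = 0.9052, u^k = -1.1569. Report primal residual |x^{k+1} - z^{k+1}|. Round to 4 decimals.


ADMM iteration with rho = 3.0, z^k = 0.9052, u^k = -1.1569
Step 1: x-update.
Minimize 5*x^2 - 6*x + (3.0/2)*(x - 0.9052 - 1.1569)^2
FOC: (2*5 + 3.0)*x = 6 + 3.0*(0.9052 + 1.1569)
x^{k+1} = 0.9374
Step 2: z-update.
Minimize 3*z^2 - 7*z + (3.0/2)*(0.9374 - z - 1.1569)^2
FOC: (2*3 + 3.0)*z = 7 + 3.0*(0.9374 - 1.1569)
z^{k+1} = 0.7046
Step 3: u-update.
u^{k+1} = -1.1569 + 0.9374 - 0.7046 = -0.9241
Step 4: Primal residual = |0.9374 - 0.7046| = 0.2328


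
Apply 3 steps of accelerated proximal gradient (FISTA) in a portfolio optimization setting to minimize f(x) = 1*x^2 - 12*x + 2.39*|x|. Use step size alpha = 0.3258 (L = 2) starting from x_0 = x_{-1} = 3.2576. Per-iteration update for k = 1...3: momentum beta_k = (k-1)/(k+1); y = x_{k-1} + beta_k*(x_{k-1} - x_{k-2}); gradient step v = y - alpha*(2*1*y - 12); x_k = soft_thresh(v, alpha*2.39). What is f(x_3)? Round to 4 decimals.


FISTA on f(x) = 1*x^2 - 12*x + 2.39*|x|
L = 2, alpha = 0.3258
Iteration 1: beta = 0.0, y = 3.2576 + 0.0*(3.2576 - 3.2576) = 3.2576
  grad(y) = -5.4848, v = y - alpha*grad = 5.0445
  prox(v) = soft_thresh(5.0445, 0.7787) = 4.2659
Iteration 2: beta = 0.3333, y = 4.2659 + 0.3333*(4.2659 - 3.2576) = 4.602
  grad(y) = -2.796, v = y - alpha*grad = 5.5129
  prox(v) = soft_thresh(5.5129, 0.7787) = 4.7343
Iteration 3: beta = 0.5, y = 4.7343 + 0.5*(4.7343 - 4.2659) = 4.9685
  grad(y) = -2.0631, v = y - alpha*grad = 5.6406
  prox(v) = soft_thresh(5.6406, 0.7787) = 4.8619
f(x_3) = 1*4.8619^2 - 12*4.8619 + 2.39*|4.8619| = -23.0848


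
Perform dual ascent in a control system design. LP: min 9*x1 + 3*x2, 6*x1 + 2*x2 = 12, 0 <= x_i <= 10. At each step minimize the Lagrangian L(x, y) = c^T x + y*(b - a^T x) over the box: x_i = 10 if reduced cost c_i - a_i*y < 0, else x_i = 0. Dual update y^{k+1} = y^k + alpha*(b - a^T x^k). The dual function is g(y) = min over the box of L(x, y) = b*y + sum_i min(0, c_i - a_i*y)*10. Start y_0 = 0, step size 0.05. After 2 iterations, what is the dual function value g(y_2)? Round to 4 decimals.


Dual ascent for LP: min 9*x1 + 3*x2, 6*x1 + 2*x2 = 12, 0 <= x_i <= 10
Step 1: y^k = 0.0, reduced costs: (9.0, 3.0)
  x^k = (0.0, 0.0), subgradient = b - a^T x = 12.0
  y^{k+1} = 0.0 + 0.05*12.0 = 0.6
Step 2: y^k = 0.6, reduced costs: (5.4, 1.8)
  x^k = (0.0, 0.0), subgradient = b - a^T x = 12.0
  y^{k+1} = 0.6 + 0.05*12.0 = 1.2
Dual objective at y_2 = 1.2: reduced costs (1.8, 0.6), box minimizer x = (0.0, 0.0)
g(y_2) = b*y + (c1 - a1*y)*x1 + (c2 - a2*y)*x2 = 12*1.2 + 1.8*0.0 + 0.6*0.0 = 14.4 + 0.0 + 0.0 = 14.4
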